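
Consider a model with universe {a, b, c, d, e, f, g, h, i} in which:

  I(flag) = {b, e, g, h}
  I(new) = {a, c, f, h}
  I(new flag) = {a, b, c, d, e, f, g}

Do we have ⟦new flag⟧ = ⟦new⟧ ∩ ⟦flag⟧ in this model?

⟦new⟧ ∩ ⟦flag⟧ = {a, c, f, h} ∩ {b, e, g, h} = {h}
Observed ⟦new flag⟧ = {a, b, c, d, e, f, g}.
These differ, so the modifier is not intersective in this model.

no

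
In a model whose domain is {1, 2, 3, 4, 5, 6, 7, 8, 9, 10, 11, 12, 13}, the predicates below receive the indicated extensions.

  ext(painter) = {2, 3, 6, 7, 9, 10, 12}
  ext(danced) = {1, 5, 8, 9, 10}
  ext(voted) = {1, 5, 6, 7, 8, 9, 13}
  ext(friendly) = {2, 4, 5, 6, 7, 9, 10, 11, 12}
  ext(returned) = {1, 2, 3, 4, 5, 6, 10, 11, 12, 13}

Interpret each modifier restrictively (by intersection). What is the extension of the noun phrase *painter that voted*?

⟦that voted⟧ = ⟦voted⟧ = {1, 5, 6, 7, 8, 9, 13}
⟦painter⟧ = {2, 3, 6, 7, 9, 10, 12}
… ∩ ⟦that voted⟧ = {2, 3, 6, 7, 9, 10, 12} ∩ {1, 5, 6, 7, 8, 9, 13} = {6, 7, 9}
So ⟦painter that voted⟧ = {6, 7, 9}.

{6, 7, 9}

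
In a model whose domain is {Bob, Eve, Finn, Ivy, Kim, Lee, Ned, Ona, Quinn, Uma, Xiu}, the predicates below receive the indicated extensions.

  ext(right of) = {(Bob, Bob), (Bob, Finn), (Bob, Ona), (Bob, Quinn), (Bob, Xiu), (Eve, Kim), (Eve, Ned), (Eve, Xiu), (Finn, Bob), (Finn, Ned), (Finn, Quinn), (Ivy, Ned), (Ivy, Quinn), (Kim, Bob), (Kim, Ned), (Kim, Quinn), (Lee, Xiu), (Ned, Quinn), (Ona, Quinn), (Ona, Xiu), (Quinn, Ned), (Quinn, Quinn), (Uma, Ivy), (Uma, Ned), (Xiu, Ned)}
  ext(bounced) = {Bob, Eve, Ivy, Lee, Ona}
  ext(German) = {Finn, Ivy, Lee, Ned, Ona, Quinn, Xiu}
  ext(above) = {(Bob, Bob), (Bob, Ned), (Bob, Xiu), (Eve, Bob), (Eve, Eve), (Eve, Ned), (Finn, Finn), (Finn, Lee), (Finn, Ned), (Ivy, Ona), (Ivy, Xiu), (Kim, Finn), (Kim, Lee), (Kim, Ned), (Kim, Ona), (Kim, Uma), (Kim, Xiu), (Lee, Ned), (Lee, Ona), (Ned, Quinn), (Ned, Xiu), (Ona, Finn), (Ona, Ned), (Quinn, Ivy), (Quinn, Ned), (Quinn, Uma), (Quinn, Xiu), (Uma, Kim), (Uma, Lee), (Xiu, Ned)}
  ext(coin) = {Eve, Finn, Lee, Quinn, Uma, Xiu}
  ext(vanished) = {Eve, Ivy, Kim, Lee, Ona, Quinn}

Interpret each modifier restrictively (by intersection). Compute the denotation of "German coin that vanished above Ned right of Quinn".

⟦that vanished⟧ = ⟦vanished⟧ = {Eve, Ivy, Kim, Lee, Ona, Quinn}
⟦above Ned⟧ = {x : ⟨x, Ned⟩ ∈ ⟦above⟧} = {Bob, Eve, Finn, Kim, Lee, Ona, Quinn, Xiu}
⟦right of Quinn⟧ = {x : ⟨x, Quinn⟩ ∈ ⟦right of⟧} = {Bob, Finn, Ivy, Kim, Ned, Ona, Quinn}
⟦coin⟧ = {Eve, Finn, Lee, Quinn, Uma, Xiu}
… ∩ ⟦that vanished⟧ = {Eve, Finn, Lee, Quinn, Uma, Xiu} ∩ {Eve, Ivy, Kim, Lee, Ona, Quinn} = {Eve, Lee, Quinn}
… ∩ ⟦above Ned⟧ = {Eve, Lee, Quinn} ∩ {Bob, Eve, Finn, Kim, Lee, Ona, Quinn, Xiu} = {Eve, Lee, Quinn}
… ∩ ⟦right of Quinn⟧ = {Eve, Lee, Quinn} ∩ {Bob, Finn, Ivy, Kim, Ned, Ona, Quinn} = {Quinn}
… ∩ ⟦German⟧ = {Quinn} ∩ {Finn, Ivy, Lee, Ned, Ona, Quinn, Xiu} = {Quinn}
So ⟦German coin that vanished above Ned right of Quinn⟧ = {Quinn}.

{Quinn}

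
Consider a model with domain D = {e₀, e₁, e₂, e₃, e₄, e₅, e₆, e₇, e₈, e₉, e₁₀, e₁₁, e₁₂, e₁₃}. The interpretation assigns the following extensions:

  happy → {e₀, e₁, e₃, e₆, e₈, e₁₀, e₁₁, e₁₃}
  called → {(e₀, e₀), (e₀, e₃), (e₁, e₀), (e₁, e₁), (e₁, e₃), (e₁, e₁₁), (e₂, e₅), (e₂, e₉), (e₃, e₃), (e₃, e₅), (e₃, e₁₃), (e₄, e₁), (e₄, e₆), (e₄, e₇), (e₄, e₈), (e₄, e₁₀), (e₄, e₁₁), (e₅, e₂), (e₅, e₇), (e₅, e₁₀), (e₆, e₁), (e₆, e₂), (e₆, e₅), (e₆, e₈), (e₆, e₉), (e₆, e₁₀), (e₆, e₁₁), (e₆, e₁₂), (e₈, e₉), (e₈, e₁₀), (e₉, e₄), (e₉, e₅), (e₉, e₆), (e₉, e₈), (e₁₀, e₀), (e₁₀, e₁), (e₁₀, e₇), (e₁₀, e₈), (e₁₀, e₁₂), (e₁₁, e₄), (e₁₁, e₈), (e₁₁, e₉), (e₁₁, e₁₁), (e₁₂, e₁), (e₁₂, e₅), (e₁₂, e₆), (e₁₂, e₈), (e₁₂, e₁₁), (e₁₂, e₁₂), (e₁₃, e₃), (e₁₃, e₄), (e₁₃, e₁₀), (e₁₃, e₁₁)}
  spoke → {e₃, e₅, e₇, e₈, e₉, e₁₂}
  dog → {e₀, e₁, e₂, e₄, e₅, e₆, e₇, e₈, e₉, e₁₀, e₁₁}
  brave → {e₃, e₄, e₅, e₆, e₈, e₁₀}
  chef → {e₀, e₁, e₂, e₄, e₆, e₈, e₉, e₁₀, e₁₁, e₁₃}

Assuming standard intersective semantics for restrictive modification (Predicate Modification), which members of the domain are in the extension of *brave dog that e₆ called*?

⟦that e₆ called⟧ = {x : ⟨e₆, x⟩ ∈ ⟦called⟧} = {e₁, e₂, e₅, e₈, e₉, e₁₀, e₁₁, e₁₂}
⟦dog⟧ = {e₀, e₁, e₂, e₄, e₅, e₆, e₇, e₈, e₉, e₁₀, e₁₁}
… ∩ ⟦that e₆ called⟧ = {e₀, e₁, e₂, e₄, e₅, e₆, e₇, e₈, e₉, e₁₀, e₁₁} ∩ {e₁, e₂, e₅, e₈, e₉, e₁₀, e₁₁, e₁₂} = {e₁, e₂, e₅, e₈, e₉, e₁₀, e₁₁}
… ∩ ⟦brave⟧ = {e₁, e₂, e₅, e₈, e₉, e₁₀, e₁₁} ∩ {e₃, e₄, e₅, e₆, e₈, e₁₀} = {e₅, e₈, e₁₀}
So ⟦brave dog that e₆ called⟧ = {e₅, e₈, e₁₀}.

{e₅, e₈, e₁₀}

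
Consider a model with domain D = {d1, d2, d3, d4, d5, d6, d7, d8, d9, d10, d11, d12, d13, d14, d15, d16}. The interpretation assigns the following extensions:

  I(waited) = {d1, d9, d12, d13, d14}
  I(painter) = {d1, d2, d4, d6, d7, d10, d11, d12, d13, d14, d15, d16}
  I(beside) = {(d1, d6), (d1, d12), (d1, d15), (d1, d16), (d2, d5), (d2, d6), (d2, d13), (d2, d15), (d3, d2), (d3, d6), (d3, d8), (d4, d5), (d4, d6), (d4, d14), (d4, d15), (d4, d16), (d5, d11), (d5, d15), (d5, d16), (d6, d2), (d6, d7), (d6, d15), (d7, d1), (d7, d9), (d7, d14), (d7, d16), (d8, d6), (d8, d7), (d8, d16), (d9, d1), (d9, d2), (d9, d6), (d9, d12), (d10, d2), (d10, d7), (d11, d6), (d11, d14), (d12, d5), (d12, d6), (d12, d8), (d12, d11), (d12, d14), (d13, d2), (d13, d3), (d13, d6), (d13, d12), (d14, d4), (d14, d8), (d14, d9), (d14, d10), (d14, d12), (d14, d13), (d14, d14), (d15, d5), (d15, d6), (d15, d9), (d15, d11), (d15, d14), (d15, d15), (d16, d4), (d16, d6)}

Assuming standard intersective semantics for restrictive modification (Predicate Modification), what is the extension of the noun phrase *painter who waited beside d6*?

{d1, d12, d13}

⟦who waited⟧ = ⟦waited⟧ = {d1, d9, d12, d13, d14}
⟦beside d6⟧ = {x : ⟨x, d6⟩ ∈ ⟦beside⟧} = {d1, d2, d3, d4, d8, d9, d11, d12, d13, d15, d16}
⟦painter⟧ = {d1, d2, d4, d6, d7, d10, d11, d12, d13, d14, d15, d16}
… ∩ ⟦who waited⟧ = {d1, d2, d4, d6, d7, d10, d11, d12, d13, d14, d15, d16} ∩ {d1, d9, d12, d13, d14} = {d1, d12, d13, d14}
… ∩ ⟦beside d6⟧ = {d1, d12, d13, d14} ∩ {d1, d2, d3, d4, d8, d9, d11, d12, d13, d15, d16} = {d1, d12, d13}
So ⟦painter who waited beside d6⟧ = {d1, d12, d13}.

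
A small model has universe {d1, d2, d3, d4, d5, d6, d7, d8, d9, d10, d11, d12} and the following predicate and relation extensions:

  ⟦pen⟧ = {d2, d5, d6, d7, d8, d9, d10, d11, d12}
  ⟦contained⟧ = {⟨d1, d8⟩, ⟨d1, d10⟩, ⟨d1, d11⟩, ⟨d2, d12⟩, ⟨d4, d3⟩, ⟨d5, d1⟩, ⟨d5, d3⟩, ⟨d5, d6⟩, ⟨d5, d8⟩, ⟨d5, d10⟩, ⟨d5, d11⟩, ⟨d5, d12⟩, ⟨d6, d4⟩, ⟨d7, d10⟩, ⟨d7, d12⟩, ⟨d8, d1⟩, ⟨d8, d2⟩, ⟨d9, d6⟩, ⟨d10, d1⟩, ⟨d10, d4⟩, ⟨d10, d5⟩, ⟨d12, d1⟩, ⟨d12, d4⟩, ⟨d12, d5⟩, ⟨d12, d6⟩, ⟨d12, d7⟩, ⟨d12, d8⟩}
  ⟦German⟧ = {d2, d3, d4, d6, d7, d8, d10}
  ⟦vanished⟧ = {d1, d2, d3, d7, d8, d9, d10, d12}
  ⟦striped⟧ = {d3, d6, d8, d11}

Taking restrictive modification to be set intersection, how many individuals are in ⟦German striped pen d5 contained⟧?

2

⟦d5 contained⟧ = {x : ⟨d5, x⟩ ∈ ⟦contained⟧} = {d1, d3, d6, d8, d10, d11, d12}
⟦pen⟧ = {d2, d5, d6, d7, d8, d9, d10, d11, d12}
… ∩ ⟦d5 contained⟧ = {d2, d5, d6, d7, d8, d9, d10, d11, d12} ∩ {d1, d3, d6, d8, d10, d11, d12} = {d6, d8, d10, d11, d12}
… ∩ ⟦German⟧ = {d6, d8, d10, d11, d12} ∩ {d2, d3, d4, d6, d7, d8, d10} = {d6, d8, d10}
… ∩ ⟦striped⟧ = {d6, d8, d10} ∩ {d3, d6, d8, d11} = {d6, d8}
⟦German striped pen d5 contained⟧ = {d6, d8}, so the cardinality is 2.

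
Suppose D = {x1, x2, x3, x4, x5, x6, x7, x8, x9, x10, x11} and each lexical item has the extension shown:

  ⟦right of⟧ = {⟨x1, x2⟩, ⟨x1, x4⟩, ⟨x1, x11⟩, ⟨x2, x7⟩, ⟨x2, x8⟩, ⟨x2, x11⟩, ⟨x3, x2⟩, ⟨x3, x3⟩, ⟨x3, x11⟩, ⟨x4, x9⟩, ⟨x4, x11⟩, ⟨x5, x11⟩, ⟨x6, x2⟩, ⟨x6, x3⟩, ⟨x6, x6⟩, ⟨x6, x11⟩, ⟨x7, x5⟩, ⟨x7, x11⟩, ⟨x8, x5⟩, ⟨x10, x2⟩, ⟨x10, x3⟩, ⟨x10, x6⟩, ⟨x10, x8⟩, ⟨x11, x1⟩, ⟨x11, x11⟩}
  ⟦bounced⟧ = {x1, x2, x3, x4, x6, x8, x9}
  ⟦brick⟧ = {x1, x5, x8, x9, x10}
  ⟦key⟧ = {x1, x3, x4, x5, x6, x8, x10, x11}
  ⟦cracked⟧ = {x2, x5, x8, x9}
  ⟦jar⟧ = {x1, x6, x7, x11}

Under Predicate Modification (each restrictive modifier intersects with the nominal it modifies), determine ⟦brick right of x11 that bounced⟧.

{x1}

⟦right of x11⟧ = {x : ⟨x, x11⟩ ∈ ⟦right of⟧} = {x1, x2, x3, x4, x5, x6, x7, x11}
⟦that bounced⟧ = ⟦bounced⟧ = {x1, x2, x3, x4, x6, x8, x9}
⟦brick⟧ = {x1, x5, x8, x9, x10}
… ∩ ⟦right of x11⟧ = {x1, x5, x8, x9, x10} ∩ {x1, x2, x3, x4, x5, x6, x7, x11} = {x1, x5}
… ∩ ⟦that bounced⟧ = {x1, x5} ∩ {x1, x2, x3, x4, x6, x8, x9} = {x1}
So ⟦brick right of x11 that bounced⟧ = {x1}.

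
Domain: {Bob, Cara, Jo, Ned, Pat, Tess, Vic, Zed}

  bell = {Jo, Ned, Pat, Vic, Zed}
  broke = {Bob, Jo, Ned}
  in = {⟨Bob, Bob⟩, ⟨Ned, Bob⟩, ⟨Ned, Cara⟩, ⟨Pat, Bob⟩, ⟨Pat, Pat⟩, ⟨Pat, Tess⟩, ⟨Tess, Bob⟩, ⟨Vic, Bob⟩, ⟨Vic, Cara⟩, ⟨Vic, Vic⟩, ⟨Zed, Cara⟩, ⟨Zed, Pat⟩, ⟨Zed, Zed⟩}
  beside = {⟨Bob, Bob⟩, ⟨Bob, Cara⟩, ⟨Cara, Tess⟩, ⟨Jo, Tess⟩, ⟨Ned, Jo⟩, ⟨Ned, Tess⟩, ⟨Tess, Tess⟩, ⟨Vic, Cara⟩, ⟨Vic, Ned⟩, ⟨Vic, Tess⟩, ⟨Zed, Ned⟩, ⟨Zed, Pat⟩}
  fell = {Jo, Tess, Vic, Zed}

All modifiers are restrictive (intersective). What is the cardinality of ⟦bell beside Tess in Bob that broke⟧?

1

⟦beside Tess⟧ = {x : ⟨x, Tess⟩ ∈ ⟦beside⟧} = {Cara, Jo, Ned, Tess, Vic}
⟦in Bob⟧ = {x : ⟨x, Bob⟩ ∈ ⟦in⟧} = {Bob, Ned, Pat, Tess, Vic}
⟦that broke⟧ = ⟦broke⟧ = {Bob, Jo, Ned}
⟦bell⟧ = {Jo, Ned, Pat, Vic, Zed}
… ∩ ⟦beside Tess⟧ = {Jo, Ned, Pat, Vic, Zed} ∩ {Cara, Jo, Ned, Tess, Vic} = {Jo, Ned, Vic}
… ∩ ⟦in Bob⟧ = {Jo, Ned, Vic} ∩ {Bob, Ned, Pat, Tess, Vic} = {Ned, Vic}
… ∩ ⟦that broke⟧ = {Ned, Vic} ∩ {Bob, Jo, Ned} = {Ned}
⟦bell beside Tess in Bob that broke⟧ = {Ned}, so the cardinality is 1.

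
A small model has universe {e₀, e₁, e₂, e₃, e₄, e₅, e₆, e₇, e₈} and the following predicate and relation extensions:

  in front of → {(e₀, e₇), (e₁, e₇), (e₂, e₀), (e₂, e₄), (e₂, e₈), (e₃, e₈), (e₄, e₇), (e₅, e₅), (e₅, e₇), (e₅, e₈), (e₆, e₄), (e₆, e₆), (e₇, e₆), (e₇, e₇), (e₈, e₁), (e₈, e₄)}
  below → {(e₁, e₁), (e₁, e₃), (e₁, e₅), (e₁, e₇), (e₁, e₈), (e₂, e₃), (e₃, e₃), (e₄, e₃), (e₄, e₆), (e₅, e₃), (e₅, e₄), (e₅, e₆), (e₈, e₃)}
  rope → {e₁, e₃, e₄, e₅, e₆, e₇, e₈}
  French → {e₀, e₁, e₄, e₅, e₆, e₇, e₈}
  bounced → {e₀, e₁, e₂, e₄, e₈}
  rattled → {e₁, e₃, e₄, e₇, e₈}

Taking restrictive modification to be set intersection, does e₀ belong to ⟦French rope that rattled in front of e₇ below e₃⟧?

⟦that rattled⟧ = ⟦rattled⟧ = {e₁, e₃, e₄, e₇, e₈}
⟦in front of e₇⟧ = {x : ⟨x, e₇⟩ ∈ ⟦in front of⟧} = {e₀, e₁, e₄, e₅, e₇}
⟦below e₃⟧ = {x : ⟨x, e₃⟩ ∈ ⟦below⟧} = {e₁, e₂, e₃, e₄, e₅, e₈}
⟦rope⟧ = {e₁, e₃, e₄, e₅, e₆, e₇, e₈}
… ∩ ⟦that rattled⟧ = {e₁, e₃, e₄, e₅, e₆, e₇, e₈} ∩ {e₁, e₃, e₄, e₇, e₈} = {e₁, e₃, e₄, e₇, e₈}
… ∩ ⟦in front of e₇⟧ = {e₁, e₃, e₄, e₇, e₈} ∩ {e₀, e₁, e₄, e₅, e₇} = {e₁, e₄, e₇}
… ∩ ⟦below e₃⟧ = {e₁, e₄, e₇} ∩ {e₁, e₂, e₃, e₄, e₅, e₈} = {e₁, e₄}
… ∩ ⟦French⟧ = {e₁, e₄} ∩ {e₀, e₁, e₄, e₅, e₆, e₇, e₈} = {e₁, e₄}
⟦French rope that rattled in front of e₇ below e₃⟧ = {e₁, e₄}; e₀ ∉ this set.

no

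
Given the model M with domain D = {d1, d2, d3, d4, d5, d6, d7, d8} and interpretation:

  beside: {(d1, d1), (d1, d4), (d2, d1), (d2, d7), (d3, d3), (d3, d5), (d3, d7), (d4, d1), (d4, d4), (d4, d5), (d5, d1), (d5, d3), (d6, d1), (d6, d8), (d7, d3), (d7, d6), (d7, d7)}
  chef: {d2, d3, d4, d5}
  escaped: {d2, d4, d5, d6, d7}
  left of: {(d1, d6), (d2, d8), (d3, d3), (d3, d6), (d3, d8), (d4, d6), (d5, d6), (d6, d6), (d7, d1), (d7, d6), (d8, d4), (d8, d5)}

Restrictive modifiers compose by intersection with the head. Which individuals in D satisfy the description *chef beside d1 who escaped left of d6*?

{d4, d5}

⟦beside d1⟧ = {x : ⟨x, d1⟩ ∈ ⟦beside⟧} = {d1, d2, d4, d5, d6}
⟦who escaped⟧ = ⟦escaped⟧ = {d2, d4, d5, d6, d7}
⟦left of d6⟧ = {x : ⟨x, d6⟩ ∈ ⟦left of⟧} = {d1, d3, d4, d5, d6, d7}
⟦chef⟧ = {d2, d3, d4, d5}
… ∩ ⟦beside d1⟧ = {d2, d3, d4, d5} ∩ {d1, d2, d4, d5, d6} = {d2, d4, d5}
… ∩ ⟦who escaped⟧ = {d2, d4, d5} ∩ {d2, d4, d5, d6, d7} = {d2, d4, d5}
… ∩ ⟦left of d6⟧ = {d2, d4, d5} ∩ {d1, d3, d4, d5, d6, d7} = {d4, d5}
So ⟦chef beside d1 who escaped left of d6⟧ = {d4, d5}.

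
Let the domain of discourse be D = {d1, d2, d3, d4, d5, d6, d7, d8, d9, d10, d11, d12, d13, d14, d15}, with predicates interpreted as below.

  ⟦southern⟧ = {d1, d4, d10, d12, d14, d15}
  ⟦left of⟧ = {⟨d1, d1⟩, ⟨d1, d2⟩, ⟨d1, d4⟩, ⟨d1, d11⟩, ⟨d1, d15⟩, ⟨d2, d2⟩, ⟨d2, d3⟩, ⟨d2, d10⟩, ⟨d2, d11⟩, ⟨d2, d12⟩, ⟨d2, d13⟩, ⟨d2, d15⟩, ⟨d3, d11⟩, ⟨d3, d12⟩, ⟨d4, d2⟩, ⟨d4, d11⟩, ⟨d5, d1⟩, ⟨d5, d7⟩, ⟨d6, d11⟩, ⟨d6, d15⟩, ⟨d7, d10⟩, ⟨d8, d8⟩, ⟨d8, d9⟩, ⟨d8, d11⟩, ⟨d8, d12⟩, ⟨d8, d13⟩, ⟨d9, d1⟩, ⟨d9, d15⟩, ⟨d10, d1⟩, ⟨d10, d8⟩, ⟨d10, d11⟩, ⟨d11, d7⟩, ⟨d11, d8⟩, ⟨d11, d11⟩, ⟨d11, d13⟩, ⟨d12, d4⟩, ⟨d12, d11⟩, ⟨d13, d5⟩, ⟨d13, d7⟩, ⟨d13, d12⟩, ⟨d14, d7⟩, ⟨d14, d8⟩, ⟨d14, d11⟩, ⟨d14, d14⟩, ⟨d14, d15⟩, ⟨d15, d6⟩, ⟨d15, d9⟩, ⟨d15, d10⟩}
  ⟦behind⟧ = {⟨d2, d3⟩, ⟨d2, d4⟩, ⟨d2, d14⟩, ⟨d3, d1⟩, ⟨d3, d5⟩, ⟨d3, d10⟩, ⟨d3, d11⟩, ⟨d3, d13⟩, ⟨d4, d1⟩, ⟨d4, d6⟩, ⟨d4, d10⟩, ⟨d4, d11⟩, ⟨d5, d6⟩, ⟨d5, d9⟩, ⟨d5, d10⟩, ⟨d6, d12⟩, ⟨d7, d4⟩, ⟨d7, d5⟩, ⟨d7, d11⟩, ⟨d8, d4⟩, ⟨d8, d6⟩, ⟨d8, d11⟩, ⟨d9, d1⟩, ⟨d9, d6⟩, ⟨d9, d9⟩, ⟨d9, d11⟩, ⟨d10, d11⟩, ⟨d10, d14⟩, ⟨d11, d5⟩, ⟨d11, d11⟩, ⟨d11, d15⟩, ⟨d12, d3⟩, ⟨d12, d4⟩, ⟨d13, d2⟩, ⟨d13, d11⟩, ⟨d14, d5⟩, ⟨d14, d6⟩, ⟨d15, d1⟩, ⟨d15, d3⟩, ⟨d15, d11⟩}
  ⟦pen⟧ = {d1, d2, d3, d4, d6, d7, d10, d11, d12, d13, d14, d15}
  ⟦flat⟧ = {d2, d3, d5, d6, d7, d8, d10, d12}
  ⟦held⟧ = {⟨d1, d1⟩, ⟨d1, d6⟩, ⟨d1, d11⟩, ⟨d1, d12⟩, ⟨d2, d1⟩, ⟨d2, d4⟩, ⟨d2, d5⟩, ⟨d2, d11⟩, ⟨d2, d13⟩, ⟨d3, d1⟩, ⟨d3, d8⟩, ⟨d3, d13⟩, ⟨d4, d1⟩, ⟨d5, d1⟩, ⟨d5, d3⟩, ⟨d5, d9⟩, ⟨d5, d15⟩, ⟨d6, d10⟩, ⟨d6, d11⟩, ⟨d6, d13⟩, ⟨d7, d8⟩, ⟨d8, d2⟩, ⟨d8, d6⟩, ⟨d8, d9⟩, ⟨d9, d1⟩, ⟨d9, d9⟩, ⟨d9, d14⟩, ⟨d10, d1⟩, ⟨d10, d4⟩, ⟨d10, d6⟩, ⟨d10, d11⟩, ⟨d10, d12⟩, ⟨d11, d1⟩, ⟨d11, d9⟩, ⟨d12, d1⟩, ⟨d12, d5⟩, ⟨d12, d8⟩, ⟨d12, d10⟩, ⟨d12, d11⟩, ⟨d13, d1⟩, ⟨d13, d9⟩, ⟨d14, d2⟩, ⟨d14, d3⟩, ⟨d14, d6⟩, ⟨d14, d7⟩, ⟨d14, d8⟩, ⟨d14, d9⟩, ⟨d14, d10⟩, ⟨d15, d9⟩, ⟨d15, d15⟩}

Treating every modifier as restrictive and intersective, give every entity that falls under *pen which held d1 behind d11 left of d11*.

{d3, d4, d10, d11}

⟦which held d1⟧ = {x : ⟨x, d1⟩ ∈ ⟦held⟧} = {d1, d2, d3, d4, d5, d9, d10, d11, d12, d13}
⟦behind d11⟧ = {x : ⟨x, d11⟩ ∈ ⟦behind⟧} = {d3, d4, d7, d8, d9, d10, d11, d13, d15}
⟦left of d11⟧ = {x : ⟨x, d11⟩ ∈ ⟦left of⟧} = {d1, d2, d3, d4, d6, d8, d10, d11, d12, d14}
⟦pen⟧ = {d1, d2, d3, d4, d6, d7, d10, d11, d12, d13, d14, d15}
… ∩ ⟦which held d1⟧ = {d1, d2, d3, d4, d6, d7, d10, d11, d12, d13, d14, d15} ∩ {d1, d2, d3, d4, d5, d9, d10, d11, d12, d13} = {d1, d2, d3, d4, d10, d11, d12, d13}
… ∩ ⟦behind d11⟧ = {d1, d2, d3, d4, d10, d11, d12, d13} ∩ {d3, d4, d7, d8, d9, d10, d11, d13, d15} = {d3, d4, d10, d11, d13}
… ∩ ⟦left of d11⟧ = {d3, d4, d10, d11, d13} ∩ {d1, d2, d3, d4, d6, d8, d10, d11, d12, d14} = {d3, d4, d10, d11}
So ⟦pen which held d1 behind d11 left of d11⟧ = {d3, d4, d10, d11}.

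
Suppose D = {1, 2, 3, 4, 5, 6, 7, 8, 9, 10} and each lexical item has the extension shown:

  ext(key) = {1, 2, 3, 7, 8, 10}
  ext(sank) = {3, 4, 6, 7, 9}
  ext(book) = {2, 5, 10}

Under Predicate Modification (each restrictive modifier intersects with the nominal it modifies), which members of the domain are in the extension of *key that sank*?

⟦that sank⟧ = ⟦sank⟧ = {3, 4, 6, 7, 9}
⟦key⟧ = {1, 2, 3, 7, 8, 10}
… ∩ ⟦that sank⟧ = {1, 2, 3, 7, 8, 10} ∩ {3, 4, 6, 7, 9} = {3, 7}
So ⟦key that sank⟧ = {3, 7}.

{3, 7}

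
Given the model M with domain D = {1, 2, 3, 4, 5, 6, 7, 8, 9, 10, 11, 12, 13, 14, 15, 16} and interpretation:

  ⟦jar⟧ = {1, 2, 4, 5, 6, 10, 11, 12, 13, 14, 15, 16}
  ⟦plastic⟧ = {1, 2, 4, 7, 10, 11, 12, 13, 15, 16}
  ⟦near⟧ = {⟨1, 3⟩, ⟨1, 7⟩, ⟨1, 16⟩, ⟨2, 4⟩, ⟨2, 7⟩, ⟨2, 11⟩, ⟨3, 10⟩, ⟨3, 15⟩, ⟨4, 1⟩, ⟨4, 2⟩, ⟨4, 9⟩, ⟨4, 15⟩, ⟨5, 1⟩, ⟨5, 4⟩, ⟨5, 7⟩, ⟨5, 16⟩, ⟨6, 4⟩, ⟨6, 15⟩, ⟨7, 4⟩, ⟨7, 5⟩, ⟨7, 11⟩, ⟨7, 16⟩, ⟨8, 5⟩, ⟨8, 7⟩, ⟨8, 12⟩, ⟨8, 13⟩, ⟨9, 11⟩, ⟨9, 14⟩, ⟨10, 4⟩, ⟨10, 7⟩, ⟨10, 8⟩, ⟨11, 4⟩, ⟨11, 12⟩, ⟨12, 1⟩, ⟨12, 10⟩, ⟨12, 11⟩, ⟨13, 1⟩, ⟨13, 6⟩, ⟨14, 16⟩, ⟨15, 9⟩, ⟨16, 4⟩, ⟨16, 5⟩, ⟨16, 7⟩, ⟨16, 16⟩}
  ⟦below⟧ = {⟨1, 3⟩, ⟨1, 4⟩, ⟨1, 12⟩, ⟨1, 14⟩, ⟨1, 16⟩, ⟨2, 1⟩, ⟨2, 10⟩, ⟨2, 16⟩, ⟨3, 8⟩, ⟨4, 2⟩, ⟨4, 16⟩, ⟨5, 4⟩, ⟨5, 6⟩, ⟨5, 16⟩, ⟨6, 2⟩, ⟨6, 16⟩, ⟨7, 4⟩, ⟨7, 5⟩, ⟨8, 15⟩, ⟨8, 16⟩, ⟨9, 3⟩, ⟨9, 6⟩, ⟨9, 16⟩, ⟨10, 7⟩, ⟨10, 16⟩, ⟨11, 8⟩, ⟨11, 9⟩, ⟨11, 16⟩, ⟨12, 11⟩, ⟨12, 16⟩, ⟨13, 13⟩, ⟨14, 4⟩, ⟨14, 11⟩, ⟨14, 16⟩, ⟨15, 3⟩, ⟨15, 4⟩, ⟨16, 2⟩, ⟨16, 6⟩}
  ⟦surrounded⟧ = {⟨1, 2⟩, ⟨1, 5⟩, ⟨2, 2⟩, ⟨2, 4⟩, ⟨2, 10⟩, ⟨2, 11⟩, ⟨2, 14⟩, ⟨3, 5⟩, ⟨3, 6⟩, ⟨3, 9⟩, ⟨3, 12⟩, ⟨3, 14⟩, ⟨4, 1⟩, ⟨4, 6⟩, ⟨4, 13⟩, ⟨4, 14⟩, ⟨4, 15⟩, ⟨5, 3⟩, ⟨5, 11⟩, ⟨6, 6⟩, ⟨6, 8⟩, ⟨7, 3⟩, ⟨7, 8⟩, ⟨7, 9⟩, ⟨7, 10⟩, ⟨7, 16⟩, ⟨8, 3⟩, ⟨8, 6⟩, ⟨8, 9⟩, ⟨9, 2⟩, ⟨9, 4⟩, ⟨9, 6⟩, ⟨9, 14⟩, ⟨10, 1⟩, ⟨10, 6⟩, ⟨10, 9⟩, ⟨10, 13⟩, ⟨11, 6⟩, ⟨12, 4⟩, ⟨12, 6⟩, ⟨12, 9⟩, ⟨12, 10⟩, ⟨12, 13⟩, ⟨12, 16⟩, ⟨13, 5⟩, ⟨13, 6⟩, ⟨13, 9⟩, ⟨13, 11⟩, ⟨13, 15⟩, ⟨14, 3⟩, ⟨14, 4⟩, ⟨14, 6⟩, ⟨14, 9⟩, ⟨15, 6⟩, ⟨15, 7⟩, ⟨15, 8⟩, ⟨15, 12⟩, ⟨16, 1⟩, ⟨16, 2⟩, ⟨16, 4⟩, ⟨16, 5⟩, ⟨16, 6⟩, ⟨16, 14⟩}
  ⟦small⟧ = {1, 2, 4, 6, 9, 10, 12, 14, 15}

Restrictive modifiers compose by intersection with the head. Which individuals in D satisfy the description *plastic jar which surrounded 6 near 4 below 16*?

{10, 11}

⟦which surrounded 6⟧ = {x : ⟨x, 6⟩ ∈ ⟦surrounded⟧} = {3, 4, 6, 8, 9, 10, 11, 12, 13, 14, 15, 16}
⟦near 4⟧ = {x : ⟨x, 4⟩ ∈ ⟦near⟧} = {2, 5, 6, 7, 10, 11, 16}
⟦below 16⟧ = {x : ⟨x, 16⟩ ∈ ⟦below⟧} = {1, 2, 4, 5, 6, 8, 9, 10, 11, 12, 14}
⟦jar⟧ = {1, 2, 4, 5, 6, 10, 11, 12, 13, 14, 15, 16}
… ∩ ⟦which surrounded 6⟧ = {1, 2, 4, 5, 6, 10, 11, 12, 13, 14, 15, 16} ∩ {3, 4, 6, 8, 9, 10, 11, 12, 13, 14, 15, 16} = {4, 6, 10, 11, 12, 13, 14, 15, 16}
… ∩ ⟦near 4⟧ = {4, 6, 10, 11, 12, 13, 14, 15, 16} ∩ {2, 5, 6, 7, 10, 11, 16} = {6, 10, 11, 16}
… ∩ ⟦below 16⟧ = {6, 10, 11, 16} ∩ {1, 2, 4, 5, 6, 8, 9, 10, 11, 12, 14} = {6, 10, 11}
… ∩ ⟦plastic⟧ = {6, 10, 11} ∩ {1, 2, 4, 7, 10, 11, 12, 13, 15, 16} = {10, 11}
So ⟦plastic jar which surrounded 6 near 4 below 16⟧ = {10, 11}.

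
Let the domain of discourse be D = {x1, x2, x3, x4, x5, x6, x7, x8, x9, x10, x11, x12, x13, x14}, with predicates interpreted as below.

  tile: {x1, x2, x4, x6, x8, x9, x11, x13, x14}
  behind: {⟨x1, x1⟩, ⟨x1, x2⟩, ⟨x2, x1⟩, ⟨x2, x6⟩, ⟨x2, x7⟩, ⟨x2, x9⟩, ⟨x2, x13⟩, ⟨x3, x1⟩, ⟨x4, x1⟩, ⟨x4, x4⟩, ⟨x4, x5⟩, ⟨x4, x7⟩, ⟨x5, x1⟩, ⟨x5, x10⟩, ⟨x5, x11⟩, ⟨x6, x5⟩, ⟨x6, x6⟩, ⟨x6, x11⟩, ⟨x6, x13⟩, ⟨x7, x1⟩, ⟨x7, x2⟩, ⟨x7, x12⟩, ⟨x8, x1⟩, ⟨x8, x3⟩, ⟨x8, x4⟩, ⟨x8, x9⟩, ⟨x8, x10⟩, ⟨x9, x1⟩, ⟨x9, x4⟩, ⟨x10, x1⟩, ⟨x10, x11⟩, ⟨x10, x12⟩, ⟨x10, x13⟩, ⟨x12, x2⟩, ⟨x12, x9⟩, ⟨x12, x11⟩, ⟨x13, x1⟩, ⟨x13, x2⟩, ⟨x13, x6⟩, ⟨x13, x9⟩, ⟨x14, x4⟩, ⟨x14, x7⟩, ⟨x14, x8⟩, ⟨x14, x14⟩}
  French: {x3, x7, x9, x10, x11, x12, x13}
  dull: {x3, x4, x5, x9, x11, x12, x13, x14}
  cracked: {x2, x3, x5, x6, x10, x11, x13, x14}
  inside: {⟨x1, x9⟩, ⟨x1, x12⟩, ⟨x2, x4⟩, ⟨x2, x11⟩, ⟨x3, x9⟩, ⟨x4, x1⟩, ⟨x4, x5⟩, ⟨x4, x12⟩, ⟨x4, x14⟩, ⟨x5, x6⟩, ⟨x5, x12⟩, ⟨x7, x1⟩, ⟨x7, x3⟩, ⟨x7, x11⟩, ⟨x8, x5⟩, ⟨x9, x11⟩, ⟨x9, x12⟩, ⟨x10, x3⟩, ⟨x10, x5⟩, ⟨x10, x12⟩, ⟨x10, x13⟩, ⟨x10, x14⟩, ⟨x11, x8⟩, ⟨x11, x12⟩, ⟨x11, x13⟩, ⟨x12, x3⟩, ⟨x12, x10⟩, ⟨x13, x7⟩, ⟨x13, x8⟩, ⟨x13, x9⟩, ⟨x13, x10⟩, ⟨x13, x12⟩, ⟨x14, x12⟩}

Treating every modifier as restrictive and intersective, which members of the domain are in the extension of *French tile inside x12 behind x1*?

{x9, x13}

⟦inside x12⟧ = {x : ⟨x, x12⟩ ∈ ⟦inside⟧} = {x1, x4, x5, x9, x10, x11, x13, x14}
⟦behind x1⟧ = {x : ⟨x, x1⟩ ∈ ⟦behind⟧} = {x1, x2, x3, x4, x5, x7, x8, x9, x10, x13}
⟦tile⟧ = {x1, x2, x4, x6, x8, x9, x11, x13, x14}
… ∩ ⟦inside x12⟧ = {x1, x2, x4, x6, x8, x9, x11, x13, x14} ∩ {x1, x4, x5, x9, x10, x11, x13, x14} = {x1, x4, x9, x11, x13, x14}
… ∩ ⟦behind x1⟧ = {x1, x4, x9, x11, x13, x14} ∩ {x1, x2, x3, x4, x5, x7, x8, x9, x10, x13} = {x1, x4, x9, x13}
… ∩ ⟦French⟧ = {x1, x4, x9, x13} ∩ {x3, x7, x9, x10, x11, x12, x13} = {x9, x13}
So ⟦French tile inside x12 behind x1⟧ = {x9, x13}.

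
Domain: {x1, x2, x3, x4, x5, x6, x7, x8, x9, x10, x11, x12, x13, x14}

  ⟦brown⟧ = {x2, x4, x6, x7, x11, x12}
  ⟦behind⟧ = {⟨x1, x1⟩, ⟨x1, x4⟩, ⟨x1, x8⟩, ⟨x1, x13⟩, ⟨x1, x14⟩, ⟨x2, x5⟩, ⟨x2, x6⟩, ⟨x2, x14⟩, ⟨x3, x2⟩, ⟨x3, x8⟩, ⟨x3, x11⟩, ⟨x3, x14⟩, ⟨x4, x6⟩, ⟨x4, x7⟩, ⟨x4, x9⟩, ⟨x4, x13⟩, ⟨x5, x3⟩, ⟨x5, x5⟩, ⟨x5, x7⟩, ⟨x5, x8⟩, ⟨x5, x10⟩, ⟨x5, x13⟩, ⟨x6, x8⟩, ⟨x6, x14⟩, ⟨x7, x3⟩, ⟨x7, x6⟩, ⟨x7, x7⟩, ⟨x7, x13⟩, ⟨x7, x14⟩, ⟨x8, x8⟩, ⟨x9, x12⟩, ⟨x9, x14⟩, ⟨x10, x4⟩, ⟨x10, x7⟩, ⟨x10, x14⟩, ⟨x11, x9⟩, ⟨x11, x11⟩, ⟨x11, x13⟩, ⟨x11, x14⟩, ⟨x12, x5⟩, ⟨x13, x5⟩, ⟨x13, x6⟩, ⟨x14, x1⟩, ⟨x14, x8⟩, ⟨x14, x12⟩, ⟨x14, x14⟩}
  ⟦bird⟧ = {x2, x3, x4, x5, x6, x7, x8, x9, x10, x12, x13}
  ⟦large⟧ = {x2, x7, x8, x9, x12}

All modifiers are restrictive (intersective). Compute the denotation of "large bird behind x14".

⟦behind x14⟧ = {x : ⟨x, x14⟩ ∈ ⟦behind⟧} = {x1, x2, x3, x6, x7, x9, x10, x11, x14}
⟦bird⟧ = {x2, x3, x4, x5, x6, x7, x8, x9, x10, x12, x13}
… ∩ ⟦behind x14⟧ = {x2, x3, x4, x5, x6, x7, x8, x9, x10, x12, x13} ∩ {x1, x2, x3, x6, x7, x9, x10, x11, x14} = {x2, x3, x6, x7, x9, x10}
… ∩ ⟦large⟧ = {x2, x3, x6, x7, x9, x10} ∩ {x2, x7, x8, x9, x12} = {x2, x7, x9}
So ⟦large bird behind x14⟧ = {x2, x7, x9}.

{x2, x7, x9}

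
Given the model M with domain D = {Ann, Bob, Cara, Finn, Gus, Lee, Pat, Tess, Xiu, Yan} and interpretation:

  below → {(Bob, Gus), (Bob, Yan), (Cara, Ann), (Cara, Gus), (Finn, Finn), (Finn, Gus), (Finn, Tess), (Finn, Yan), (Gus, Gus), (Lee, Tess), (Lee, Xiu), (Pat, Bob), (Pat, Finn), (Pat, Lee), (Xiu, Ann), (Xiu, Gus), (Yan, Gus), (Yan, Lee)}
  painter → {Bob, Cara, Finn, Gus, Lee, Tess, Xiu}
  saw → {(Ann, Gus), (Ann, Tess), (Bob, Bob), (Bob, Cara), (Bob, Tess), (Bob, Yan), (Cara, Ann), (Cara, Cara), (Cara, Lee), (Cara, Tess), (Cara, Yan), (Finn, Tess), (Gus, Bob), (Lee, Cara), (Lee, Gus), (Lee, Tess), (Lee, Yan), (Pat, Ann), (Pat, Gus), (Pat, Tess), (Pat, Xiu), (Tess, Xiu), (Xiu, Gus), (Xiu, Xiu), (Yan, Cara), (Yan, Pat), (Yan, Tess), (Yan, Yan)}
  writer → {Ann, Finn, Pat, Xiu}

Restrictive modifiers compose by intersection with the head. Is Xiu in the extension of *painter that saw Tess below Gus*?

no

⟦that saw Tess⟧ = {x : ⟨x, Tess⟩ ∈ ⟦saw⟧} = {Ann, Bob, Cara, Finn, Lee, Pat, Yan}
⟦below Gus⟧ = {x : ⟨x, Gus⟩ ∈ ⟦below⟧} = {Bob, Cara, Finn, Gus, Xiu, Yan}
⟦painter⟧ = {Bob, Cara, Finn, Gus, Lee, Tess, Xiu}
… ∩ ⟦that saw Tess⟧ = {Bob, Cara, Finn, Gus, Lee, Tess, Xiu} ∩ {Ann, Bob, Cara, Finn, Lee, Pat, Yan} = {Bob, Cara, Finn, Lee}
… ∩ ⟦below Gus⟧ = {Bob, Cara, Finn, Lee} ∩ {Bob, Cara, Finn, Gus, Xiu, Yan} = {Bob, Cara, Finn}
⟦painter that saw Tess below Gus⟧ = {Bob, Cara, Finn}; Xiu ∉ this set.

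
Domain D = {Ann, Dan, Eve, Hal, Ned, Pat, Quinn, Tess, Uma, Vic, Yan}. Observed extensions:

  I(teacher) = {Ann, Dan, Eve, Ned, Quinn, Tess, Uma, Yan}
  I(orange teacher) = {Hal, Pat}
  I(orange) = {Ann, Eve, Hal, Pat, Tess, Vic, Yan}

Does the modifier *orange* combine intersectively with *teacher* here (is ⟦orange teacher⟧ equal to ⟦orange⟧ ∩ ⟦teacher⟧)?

⟦orange⟧ ∩ ⟦teacher⟧ = {Ann, Eve, Hal, Pat, Tess, Vic, Yan} ∩ {Ann, Dan, Eve, Ned, Quinn, Tess, Uma, Yan} = {Ann, Eve, Tess, Yan}
Observed ⟦orange teacher⟧ = {Hal, Pat}.
These differ, so the modifier is not intersective in this model.

no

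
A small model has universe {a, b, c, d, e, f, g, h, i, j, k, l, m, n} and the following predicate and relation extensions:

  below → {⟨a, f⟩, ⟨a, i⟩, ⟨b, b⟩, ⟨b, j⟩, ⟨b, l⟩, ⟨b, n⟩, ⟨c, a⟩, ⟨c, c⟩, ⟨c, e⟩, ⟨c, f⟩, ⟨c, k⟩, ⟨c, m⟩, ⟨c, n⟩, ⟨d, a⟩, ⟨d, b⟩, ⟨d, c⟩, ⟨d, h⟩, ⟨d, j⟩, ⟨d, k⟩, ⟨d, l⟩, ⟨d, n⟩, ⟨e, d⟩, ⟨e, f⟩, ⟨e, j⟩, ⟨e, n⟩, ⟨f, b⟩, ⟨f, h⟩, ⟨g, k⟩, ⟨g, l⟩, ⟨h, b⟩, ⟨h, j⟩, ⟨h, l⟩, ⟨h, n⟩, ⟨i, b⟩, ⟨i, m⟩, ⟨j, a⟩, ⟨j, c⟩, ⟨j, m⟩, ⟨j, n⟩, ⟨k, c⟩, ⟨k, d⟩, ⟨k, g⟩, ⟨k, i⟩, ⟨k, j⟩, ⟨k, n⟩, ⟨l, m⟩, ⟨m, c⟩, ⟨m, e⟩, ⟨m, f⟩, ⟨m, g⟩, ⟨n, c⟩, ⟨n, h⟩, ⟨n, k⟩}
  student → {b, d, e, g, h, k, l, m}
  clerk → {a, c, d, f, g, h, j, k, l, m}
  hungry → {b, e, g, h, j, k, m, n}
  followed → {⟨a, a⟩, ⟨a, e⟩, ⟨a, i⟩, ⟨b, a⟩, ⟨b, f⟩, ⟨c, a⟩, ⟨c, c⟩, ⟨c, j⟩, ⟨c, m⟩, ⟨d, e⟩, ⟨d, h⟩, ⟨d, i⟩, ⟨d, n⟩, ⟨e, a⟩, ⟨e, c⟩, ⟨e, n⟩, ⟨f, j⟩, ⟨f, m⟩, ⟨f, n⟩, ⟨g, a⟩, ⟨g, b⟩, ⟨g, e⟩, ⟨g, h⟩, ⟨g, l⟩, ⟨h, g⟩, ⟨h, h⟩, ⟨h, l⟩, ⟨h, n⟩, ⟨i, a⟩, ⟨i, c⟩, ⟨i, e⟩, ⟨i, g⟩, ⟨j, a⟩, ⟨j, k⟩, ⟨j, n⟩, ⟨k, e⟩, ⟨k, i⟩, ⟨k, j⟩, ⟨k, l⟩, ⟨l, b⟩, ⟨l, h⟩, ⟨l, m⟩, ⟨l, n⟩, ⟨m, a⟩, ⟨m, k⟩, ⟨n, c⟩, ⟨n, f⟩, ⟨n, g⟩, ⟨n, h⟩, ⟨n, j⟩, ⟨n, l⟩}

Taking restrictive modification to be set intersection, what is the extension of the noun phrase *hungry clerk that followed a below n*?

{j}

⟦that followed a⟧ = {x : ⟨x, a⟩ ∈ ⟦followed⟧} = {a, b, c, e, g, i, j, m}
⟦below n⟧ = {x : ⟨x, n⟩ ∈ ⟦below⟧} = {b, c, d, e, h, j, k}
⟦clerk⟧ = {a, c, d, f, g, h, j, k, l, m}
… ∩ ⟦that followed a⟧ = {a, c, d, f, g, h, j, k, l, m} ∩ {a, b, c, e, g, i, j, m} = {a, c, g, j, m}
… ∩ ⟦below n⟧ = {a, c, g, j, m} ∩ {b, c, d, e, h, j, k} = {c, j}
… ∩ ⟦hungry⟧ = {c, j} ∩ {b, e, g, h, j, k, m, n} = {j}
So ⟦hungry clerk that followed a below n⟧ = {j}.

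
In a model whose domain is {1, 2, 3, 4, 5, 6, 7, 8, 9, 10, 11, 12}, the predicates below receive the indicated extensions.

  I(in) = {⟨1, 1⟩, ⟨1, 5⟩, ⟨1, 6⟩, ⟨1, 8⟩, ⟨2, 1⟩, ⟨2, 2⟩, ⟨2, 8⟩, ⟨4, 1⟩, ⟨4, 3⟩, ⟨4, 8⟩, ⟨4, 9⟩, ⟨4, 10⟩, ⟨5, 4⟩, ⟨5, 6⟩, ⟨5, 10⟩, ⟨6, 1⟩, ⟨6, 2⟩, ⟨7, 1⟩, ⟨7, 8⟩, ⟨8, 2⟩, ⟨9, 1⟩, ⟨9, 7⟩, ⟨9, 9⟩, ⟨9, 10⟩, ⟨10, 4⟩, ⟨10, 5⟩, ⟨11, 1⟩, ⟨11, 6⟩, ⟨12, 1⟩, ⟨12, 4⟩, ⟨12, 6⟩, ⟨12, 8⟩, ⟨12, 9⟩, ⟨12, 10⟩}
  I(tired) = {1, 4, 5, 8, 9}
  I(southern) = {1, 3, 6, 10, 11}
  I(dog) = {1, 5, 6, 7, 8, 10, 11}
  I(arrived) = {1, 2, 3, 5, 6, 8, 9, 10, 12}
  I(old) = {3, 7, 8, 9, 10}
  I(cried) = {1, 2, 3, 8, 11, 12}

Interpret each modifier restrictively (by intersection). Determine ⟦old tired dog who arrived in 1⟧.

⟦who arrived⟧ = ⟦arrived⟧ = {1, 2, 3, 5, 6, 8, 9, 10, 12}
⟦in 1⟧ = {x : ⟨x, 1⟩ ∈ ⟦in⟧} = {1, 2, 4, 6, 7, 9, 11, 12}
⟦dog⟧ = {1, 5, 6, 7, 8, 10, 11}
… ∩ ⟦who arrived⟧ = {1, 5, 6, 7, 8, 10, 11} ∩ {1, 2, 3, 5, 6, 8, 9, 10, 12} = {1, 5, 6, 8, 10}
… ∩ ⟦in 1⟧ = {1, 5, 6, 8, 10} ∩ {1, 2, 4, 6, 7, 9, 11, 12} = {1, 6}
… ∩ ⟦old⟧ = {1, 6} ∩ {3, 7, 8, 9, 10} = ∅
… ∩ ⟦tired⟧ = ∅ ∩ {1, 4, 5, 8, 9} = ∅
So ⟦old tired dog who arrived in 1⟧ = {}.

{}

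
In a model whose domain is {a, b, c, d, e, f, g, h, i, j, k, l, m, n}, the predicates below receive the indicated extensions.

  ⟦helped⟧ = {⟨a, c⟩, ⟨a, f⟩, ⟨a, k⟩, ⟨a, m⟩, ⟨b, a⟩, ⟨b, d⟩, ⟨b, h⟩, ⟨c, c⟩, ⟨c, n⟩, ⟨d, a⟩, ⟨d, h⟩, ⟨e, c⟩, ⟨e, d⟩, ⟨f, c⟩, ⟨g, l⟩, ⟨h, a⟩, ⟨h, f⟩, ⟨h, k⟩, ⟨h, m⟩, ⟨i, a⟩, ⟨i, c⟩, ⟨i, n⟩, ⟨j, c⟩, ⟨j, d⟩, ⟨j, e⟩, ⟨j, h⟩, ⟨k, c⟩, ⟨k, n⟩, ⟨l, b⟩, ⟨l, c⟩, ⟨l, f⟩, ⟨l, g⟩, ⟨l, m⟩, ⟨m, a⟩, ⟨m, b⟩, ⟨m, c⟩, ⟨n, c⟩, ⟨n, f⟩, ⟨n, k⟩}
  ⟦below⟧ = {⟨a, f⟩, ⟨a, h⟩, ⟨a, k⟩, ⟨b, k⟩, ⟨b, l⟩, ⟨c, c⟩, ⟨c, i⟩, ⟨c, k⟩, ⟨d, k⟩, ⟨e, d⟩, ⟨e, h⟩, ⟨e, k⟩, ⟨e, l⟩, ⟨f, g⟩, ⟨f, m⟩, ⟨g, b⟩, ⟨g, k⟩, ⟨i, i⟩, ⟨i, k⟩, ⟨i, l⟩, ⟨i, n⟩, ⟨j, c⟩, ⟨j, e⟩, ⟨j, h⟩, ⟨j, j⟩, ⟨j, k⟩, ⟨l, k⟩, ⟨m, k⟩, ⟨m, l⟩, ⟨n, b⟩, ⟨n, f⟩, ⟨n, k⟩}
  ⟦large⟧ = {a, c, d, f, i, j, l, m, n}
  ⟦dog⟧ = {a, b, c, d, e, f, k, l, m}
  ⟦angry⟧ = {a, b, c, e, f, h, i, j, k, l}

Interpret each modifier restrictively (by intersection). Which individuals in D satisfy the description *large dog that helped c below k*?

⟦that helped c⟧ = {x : ⟨x, c⟩ ∈ ⟦helped⟧} = {a, c, e, f, i, j, k, l, m, n}
⟦below k⟧ = {x : ⟨x, k⟩ ∈ ⟦below⟧} = {a, b, c, d, e, g, i, j, l, m, n}
⟦dog⟧ = {a, b, c, d, e, f, k, l, m}
… ∩ ⟦that helped c⟧ = {a, b, c, d, e, f, k, l, m} ∩ {a, c, e, f, i, j, k, l, m, n} = {a, c, e, f, k, l, m}
… ∩ ⟦below k⟧ = {a, c, e, f, k, l, m} ∩ {a, b, c, d, e, g, i, j, l, m, n} = {a, c, e, l, m}
… ∩ ⟦large⟧ = {a, c, e, l, m} ∩ {a, c, d, f, i, j, l, m, n} = {a, c, l, m}
So ⟦large dog that helped c below k⟧ = {a, c, l, m}.

{a, c, l, m}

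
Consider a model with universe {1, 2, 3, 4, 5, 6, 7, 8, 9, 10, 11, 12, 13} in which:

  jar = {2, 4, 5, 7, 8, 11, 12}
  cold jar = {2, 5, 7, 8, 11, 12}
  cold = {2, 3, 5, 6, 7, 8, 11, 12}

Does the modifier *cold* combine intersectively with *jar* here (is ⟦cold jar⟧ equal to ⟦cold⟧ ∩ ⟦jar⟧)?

yes

⟦cold⟧ ∩ ⟦jar⟧ = {2, 3, 5, 6, 7, 8, 11, 12} ∩ {2, 4, 5, 7, 8, 11, 12} = {2, 5, 7, 8, 11, 12}
Observed ⟦cold jar⟧ = {2, 5, 7, 8, 11, 12}.
These coincide, so the modifier is intersective here.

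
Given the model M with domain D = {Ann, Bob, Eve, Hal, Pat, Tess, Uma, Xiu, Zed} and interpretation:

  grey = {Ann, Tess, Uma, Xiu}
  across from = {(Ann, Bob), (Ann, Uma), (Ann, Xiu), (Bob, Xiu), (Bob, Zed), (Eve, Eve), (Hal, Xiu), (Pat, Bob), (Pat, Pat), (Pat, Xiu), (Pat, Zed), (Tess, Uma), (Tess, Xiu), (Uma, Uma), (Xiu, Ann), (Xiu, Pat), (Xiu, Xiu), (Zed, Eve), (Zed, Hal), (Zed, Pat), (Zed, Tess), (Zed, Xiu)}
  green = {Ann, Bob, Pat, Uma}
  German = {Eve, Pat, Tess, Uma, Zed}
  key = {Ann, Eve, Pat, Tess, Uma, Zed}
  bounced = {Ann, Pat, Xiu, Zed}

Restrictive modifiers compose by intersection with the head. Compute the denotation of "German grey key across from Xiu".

⟦across from Xiu⟧ = {x : ⟨x, Xiu⟩ ∈ ⟦across from⟧} = {Ann, Bob, Hal, Pat, Tess, Xiu, Zed}
⟦key⟧ = {Ann, Eve, Pat, Tess, Uma, Zed}
… ∩ ⟦across from Xiu⟧ = {Ann, Eve, Pat, Tess, Uma, Zed} ∩ {Ann, Bob, Hal, Pat, Tess, Xiu, Zed} = {Ann, Pat, Tess, Zed}
… ∩ ⟦German⟧ = {Ann, Pat, Tess, Zed} ∩ {Eve, Pat, Tess, Uma, Zed} = {Pat, Tess, Zed}
… ∩ ⟦grey⟧ = {Pat, Tess, Zed} ∩ {Ann, Tess, Uma, Xiu} = {Tess}
So ⟦German grey key across from Xiu⟧ = {Tess}.

{Tess}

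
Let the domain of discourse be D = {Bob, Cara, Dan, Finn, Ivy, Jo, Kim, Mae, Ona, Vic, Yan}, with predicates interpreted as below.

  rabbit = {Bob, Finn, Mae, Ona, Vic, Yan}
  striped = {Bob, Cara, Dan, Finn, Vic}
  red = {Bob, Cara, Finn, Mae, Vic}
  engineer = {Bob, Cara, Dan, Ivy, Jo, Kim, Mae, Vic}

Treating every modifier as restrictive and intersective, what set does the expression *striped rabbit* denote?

⟦rabbit⟧ = {Bob, Finn, Mae, Ona, Vic, Yan}
… ∩ ⟦striped⟧ = {Bob, Finn, Mae, Ona, Vic, Yan} ∩ {Bob, Cara, Dan, Finn, Vic} = {Bob, Finn, Vic}
So ⟦striped rabbit⟧ = {Bob, Finn, Vic}.

{Bob, Finn, Vic}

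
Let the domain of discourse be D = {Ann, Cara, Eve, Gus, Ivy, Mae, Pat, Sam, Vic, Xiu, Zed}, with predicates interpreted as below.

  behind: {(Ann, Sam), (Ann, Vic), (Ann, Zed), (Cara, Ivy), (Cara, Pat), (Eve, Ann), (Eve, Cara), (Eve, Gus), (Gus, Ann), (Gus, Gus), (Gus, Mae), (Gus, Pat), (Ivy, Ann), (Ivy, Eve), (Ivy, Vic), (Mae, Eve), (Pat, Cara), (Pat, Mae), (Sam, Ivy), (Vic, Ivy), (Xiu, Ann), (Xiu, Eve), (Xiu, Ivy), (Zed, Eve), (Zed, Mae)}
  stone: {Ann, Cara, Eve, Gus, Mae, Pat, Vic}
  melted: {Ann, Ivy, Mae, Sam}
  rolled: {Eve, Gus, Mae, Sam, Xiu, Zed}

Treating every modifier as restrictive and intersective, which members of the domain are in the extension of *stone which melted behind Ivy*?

{}

⟦which melted⟧ = ⟦melted⟧ = {Ann, Ivy, Mae, Sam}
⟦behind Ivy⟧ = {x : ⟨x, Ivy⟩ ∈ ⟦behind⟧} = {Cara, Sam, Vic, Xiu}
⟦stone⟧ = {Ann, Cara, Eve, Gus, Mae, Pat, Vic}
… ∩ ⟦which melted⟧ = {Ann, Cara, Eve, Gus, Mae, Pat, Vic} ∩ {Ann, Ivy, Mae, Sam} = {Ann, Mae}
… ∩ ⟦behind Ivy⟧ = {Ann, Mae} ∩ {Cara, Sam, Vic, Xiu} = ∅
So ⟦stone which melted behind Ivy⟧ = {}.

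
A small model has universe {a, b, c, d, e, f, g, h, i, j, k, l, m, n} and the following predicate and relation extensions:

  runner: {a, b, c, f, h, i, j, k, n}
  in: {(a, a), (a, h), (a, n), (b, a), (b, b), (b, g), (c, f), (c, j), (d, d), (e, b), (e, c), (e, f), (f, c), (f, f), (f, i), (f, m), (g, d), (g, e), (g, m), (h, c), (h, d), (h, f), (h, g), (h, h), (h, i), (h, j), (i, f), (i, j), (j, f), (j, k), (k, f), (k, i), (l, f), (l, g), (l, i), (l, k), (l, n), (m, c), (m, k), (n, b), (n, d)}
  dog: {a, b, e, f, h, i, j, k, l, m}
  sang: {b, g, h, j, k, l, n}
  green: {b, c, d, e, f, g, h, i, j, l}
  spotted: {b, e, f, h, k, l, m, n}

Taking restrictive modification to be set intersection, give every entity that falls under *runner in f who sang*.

{h, j, k}

⟦in f⟧ = {x : ⟨x, f⟩ ∈ ⟦in⟧} = {c, e, f, h, i, j, k, l}
⟦who sang⟧ = ⟦sang⟧ = {b, g, h, j, k, l, n}
⟦runner⟧ = {a, b, c, f, h, i, j, k, n}
… ∩ ⟦in f⟧ = {a, b, c, f, h, i, j, k, n} ∩ {c, e, f, h, i, j, k, l} = {c, f, h, i, j, k}
… ∩ ⟦who sang⟧ = {c, f, h, i, j, k} ∩ {b, g, h, j, k, l, n} = {h, j, k}
So ⟦runner in f who sang⟧ = {h, j, k}.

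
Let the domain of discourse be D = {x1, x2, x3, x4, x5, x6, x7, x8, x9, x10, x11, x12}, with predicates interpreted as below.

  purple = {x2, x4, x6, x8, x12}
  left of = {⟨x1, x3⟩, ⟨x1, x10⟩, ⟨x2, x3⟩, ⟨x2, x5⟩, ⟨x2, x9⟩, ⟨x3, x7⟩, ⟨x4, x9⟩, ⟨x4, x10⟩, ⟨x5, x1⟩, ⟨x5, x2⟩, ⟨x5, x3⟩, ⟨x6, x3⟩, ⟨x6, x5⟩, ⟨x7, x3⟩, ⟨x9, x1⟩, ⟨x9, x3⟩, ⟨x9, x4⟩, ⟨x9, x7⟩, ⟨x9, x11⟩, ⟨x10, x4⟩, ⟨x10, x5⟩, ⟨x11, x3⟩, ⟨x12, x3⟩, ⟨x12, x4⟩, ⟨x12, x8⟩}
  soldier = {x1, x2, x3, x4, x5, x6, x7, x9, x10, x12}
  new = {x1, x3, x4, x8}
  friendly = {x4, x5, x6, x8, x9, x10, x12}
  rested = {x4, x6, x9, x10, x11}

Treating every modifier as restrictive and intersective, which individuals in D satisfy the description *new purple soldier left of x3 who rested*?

∅

⟦left of x3⟧ = {x : ⟨x, x3⟩ ∈ ⟦left of⟧} = {x1, x2, x5, x6, x7, x9, x11, x12}
⟦who rested⟧ = ⟦rested⟧ = {x4, x6, x9, x10, x11}
⟦soldier⟧ = {x1, x2, x3, x4, x5, x6, x7, x9, x10, x12}
… ∩ ⟦left of x3⟧ = {x1, x2, x3, x4, x5, x6, x7, x9, x10, x12} ∩ {x1, x2, x5, x6, x7, x9, x11, x12} = {x1, x2, x5, x6, x7, x9, x12}
… ∩ ⟦who rested⟧ = {x1, x2, x5, x6, x7, x9, x12} ∩ {x4, x6, x9, x10, x11} = {x6, x9}
… ∩ ⟦new⟧ = {x6, x9} ∩ {x1, x3, x4, x8} = ∅
… ∩ ⟦purple⟧ = ∅ ∩ {x2, x4, x6, x8, x12} = ∅
So ⟦new purple soldier left of x3 who rested⟧ = ∅.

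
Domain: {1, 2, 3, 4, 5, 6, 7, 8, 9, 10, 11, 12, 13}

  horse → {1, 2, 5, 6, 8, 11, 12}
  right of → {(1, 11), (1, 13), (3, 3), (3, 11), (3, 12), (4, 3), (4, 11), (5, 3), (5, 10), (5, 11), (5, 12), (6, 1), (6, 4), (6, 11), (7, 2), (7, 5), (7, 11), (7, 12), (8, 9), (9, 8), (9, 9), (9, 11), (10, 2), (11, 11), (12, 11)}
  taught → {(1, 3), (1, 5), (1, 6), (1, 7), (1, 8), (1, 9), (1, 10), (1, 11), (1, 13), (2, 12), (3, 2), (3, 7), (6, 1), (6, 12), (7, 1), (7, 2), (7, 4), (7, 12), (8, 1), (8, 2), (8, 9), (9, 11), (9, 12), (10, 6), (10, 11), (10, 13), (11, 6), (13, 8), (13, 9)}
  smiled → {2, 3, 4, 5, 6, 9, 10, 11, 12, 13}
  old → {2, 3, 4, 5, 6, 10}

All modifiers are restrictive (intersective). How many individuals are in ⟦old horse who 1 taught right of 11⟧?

⟦who 1 taught⟧ = {x : ⟨1, x⟩ ∈ ⟦taught⟧} = {3, 5, 6, 7, 8, 9, 10, 11, 13}
⟦right of 11⟧ = {x : ⟨x, 11⟩ ∈ ⟦right of⟧} = {1, 3, 4, 5, 6, 7, 9, 11, 12}
⟦horse⟧ = {1, 2, 5, 6, 8, 11, 12}
… ∩ ⟦who 1 taught⟧ = {1, 2, 5, 6, 8, 11, 12} ∩ {3, 5, 6, 7, 8, 9, 10, 11, 13} = {5, 6, 8, 11}
… ∩ ⟦right of 11⟧ = {5, 6, 8, 11} ∩ {1, 3, 4, 5, 6, 7, 9, 11, 12} = {5, 6, 11}
… ∩ ⟦old⟧ = {5, 6, 11} ∩ {2, 3, 4, 5, 6, 10} = {5, 6}
⟦old horse who 1 taught right of 11⟧ = {5, 6}, so the cardinality is 2.

2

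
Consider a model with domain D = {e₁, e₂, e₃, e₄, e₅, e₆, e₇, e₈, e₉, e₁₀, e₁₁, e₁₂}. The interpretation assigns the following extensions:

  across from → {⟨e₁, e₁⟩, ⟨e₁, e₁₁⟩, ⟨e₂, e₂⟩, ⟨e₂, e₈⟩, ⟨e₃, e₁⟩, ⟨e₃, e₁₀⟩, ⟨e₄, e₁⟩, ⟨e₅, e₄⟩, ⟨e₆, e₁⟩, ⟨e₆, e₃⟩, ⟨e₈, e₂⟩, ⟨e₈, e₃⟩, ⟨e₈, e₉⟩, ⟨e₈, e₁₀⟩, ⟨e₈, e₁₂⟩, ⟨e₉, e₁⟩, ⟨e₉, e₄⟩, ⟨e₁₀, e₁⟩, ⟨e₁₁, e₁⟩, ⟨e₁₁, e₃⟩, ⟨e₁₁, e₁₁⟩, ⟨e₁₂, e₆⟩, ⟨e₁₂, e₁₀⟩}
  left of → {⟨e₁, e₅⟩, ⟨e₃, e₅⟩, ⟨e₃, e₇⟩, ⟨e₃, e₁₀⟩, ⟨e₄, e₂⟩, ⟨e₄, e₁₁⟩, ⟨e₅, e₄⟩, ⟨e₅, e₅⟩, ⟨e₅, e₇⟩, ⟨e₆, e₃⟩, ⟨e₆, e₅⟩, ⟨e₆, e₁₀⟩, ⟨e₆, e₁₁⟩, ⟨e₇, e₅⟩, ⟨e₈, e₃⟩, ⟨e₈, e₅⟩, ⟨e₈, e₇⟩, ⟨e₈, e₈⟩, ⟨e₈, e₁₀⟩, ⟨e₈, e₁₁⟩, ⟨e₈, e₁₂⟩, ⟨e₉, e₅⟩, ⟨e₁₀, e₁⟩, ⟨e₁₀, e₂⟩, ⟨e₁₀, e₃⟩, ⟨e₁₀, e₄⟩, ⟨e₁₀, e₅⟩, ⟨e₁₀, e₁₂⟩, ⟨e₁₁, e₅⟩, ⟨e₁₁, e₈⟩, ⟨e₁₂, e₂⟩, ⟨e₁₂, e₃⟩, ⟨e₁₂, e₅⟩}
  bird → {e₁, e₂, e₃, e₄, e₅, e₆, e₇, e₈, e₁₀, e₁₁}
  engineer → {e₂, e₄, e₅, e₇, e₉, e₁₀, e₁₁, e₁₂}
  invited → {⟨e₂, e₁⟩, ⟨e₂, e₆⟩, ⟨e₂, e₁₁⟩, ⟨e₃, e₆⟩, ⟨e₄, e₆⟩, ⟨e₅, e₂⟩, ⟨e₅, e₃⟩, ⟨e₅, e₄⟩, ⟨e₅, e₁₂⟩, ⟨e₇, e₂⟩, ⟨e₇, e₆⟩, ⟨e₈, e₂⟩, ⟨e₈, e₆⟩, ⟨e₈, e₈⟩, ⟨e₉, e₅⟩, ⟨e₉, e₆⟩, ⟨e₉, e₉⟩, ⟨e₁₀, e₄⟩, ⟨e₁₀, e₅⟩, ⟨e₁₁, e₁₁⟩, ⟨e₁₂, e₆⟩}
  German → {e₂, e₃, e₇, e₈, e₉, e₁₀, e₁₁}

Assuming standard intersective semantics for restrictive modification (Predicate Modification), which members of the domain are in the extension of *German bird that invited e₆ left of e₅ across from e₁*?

{e₃}

⟦that invited e₆⟧ = {x : ⟨x, e₆⟩ ∈ ⟦invited⟧} = {e₂, e₃, e₄, e₇, e₈, e₉, e₁₂}
⟦left of e₅⟧ = {x : ⟨x, e₅⟩ ∈ ⟦left of⟧} = {e₁, e₃, e₅, e₆, e₇, e₈, e₉, e₁₀, e₁₁, e₁₂}
⟦across from e₁⟧ = {x : ⟨x, e₁⟩ ∈ ⟦across from⟧} = {e₁, e₃, e₄, e₆, e₉, e₁₀, e₁₁}
⟦bird⟧ = {e₁, e₂, e₃, e₄, e₅, e₆, e₇, e₈, e₁₀, e₁₁}
… ∩ ⟦that invited e₆⟧ = {e₁, e₂, e₃, e₄, e₅, e₆, e₇, e₈, e₁₀, e₁₁} ∩ {e₂, e₃, e₄, e₇, e₈, e₉, e₁₂} = {e₂, e₃, e₄, e₇, e₈}
… ∩ ⟦left of e₅⟧ = {e₂, e₃, e₄, e₇, e₈} ∩ {e₁, e₃, e₅, e₆, e₇, e₈, e₉, e₁₀, e₁₁, e₁₂} = {e₃, e₇, e₈}
… ∩ ⟦across from e₁⟧ = {e₃, e₇, e₈} ∩ {e₁, e₃, e₄, e₆, e₉, e₁₀, e₁₁} = {e₃}
… ∩ ⟦German⟧ = {e₃} ∩ {e₂, e₃, e₇, e₈, e₉, e₁₀, e₁₁} = {e₃}
So ⟦German bird that invited e₆ left of e₅ across from e₁⟧ = {e₃}.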